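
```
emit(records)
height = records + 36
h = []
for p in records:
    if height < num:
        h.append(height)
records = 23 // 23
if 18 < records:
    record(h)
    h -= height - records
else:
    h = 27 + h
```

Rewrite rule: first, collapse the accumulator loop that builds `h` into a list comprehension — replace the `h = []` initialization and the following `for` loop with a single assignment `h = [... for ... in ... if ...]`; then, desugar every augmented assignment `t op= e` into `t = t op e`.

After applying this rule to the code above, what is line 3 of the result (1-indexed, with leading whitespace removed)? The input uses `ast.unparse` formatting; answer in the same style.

Transformed code:
emit(records)
height = records + 36
h = [height for p in records if height < num]
records = 23 // 23
if 18 < records:
    record(h)
    h = h - (height - records)
else:
    h = 27 + h

h = [height for p in records if height < num]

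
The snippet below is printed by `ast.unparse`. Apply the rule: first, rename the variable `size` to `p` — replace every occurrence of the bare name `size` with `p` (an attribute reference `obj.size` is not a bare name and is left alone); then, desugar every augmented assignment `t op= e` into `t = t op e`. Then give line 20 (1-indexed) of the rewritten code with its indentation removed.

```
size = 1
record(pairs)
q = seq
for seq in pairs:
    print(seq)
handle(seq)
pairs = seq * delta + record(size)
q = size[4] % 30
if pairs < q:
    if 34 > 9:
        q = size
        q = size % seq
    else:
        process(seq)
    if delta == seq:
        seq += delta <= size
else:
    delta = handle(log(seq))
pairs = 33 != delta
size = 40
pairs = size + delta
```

Transformed code:
p = 1
record(pairs)
q = seq
for seq in pairs:
    print(seq)
handle(seq)
pairs = seq * delta + record(p)
q = p[4] % 30
if pairs < q:
    if 34 > 9:
        q = p
        q = p % seq
    else:
        process(seq)
    if delta == seq:
        seq = seq + (delta <= p)
else:
    delta = handle(log(seq))
pairs = 33 != delta
p = 40
pairs = p + delta

p = 40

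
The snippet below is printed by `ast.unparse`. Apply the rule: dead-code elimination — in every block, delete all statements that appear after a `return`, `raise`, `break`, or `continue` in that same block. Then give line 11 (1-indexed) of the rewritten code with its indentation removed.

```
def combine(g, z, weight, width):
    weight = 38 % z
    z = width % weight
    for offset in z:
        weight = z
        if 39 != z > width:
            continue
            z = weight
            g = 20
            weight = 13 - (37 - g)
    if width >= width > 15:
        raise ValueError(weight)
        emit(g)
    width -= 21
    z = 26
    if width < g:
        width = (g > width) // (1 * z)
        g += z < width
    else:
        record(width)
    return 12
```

Transformed code:
def combine(g, z, weight, width):
    weight = 38 % z
    z = width % weight
    for offset in z:
        weight = z
        if 39 != z > width:
            continue
    if width >= width > 15:
        raise ValueError(weight)
    width -= 21
    z = 26
    if width < g:
        width = (g > width) // (1 * z)
        g += z < width
    else:
        record(width)
    return 12

z = 26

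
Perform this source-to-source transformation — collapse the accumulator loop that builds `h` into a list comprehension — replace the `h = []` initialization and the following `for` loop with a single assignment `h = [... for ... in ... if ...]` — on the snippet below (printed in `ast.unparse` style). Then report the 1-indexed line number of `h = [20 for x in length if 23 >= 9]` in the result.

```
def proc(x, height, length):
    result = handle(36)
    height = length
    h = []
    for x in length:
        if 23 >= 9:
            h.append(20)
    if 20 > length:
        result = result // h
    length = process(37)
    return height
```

4

Transformed code:
def proc(x, height, length):
    result = handle(36)
    height = length
    h = [20 for x in length if 23 >= 9]
    if 20 > length:
        result = result // h
    length = process(37)
    return height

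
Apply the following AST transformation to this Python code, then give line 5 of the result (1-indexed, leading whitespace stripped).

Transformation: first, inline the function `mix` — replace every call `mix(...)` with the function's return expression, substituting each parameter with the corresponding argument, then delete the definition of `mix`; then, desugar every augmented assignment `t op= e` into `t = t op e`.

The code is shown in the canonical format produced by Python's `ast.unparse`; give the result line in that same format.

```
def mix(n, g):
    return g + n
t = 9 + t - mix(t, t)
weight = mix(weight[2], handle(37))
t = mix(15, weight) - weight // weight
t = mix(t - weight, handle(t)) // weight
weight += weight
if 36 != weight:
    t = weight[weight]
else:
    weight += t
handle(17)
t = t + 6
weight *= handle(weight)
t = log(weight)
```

Transformed code:
t = 9 + t - (t + t)
weight = handle(37) + weight[2]
t = weight + 15 - weight // weight
t = (handle(t) + (t - weight)) // weight
weight = weight + weight
if 36 != weight:
    t = weight[weight]
else:
    weight = weight + t
handle(17)
t = t + 6
weight = weight * handle(weight)
t = log(weight)

weight = weight + weight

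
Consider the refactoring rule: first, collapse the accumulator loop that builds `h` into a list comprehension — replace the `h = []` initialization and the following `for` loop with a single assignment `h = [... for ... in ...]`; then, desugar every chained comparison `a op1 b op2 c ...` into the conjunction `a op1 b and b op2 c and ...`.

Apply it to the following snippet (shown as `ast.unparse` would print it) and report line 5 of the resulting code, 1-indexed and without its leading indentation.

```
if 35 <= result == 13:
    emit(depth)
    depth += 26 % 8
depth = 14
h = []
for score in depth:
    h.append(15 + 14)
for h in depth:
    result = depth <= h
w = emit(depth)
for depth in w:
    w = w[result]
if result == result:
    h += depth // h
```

Transformed code:
if 35 <= result and result == 13:
    emit(depth)
    depth += 26 % 8
depth = 14
h = [15 + 14 for score in depth]
for h in depth:
    result = depth <= h
w = emit(depth)
for depth in w:
    w = w[result]
if result == result:
    h += depth // h

h = [15 + 14 for score in depth]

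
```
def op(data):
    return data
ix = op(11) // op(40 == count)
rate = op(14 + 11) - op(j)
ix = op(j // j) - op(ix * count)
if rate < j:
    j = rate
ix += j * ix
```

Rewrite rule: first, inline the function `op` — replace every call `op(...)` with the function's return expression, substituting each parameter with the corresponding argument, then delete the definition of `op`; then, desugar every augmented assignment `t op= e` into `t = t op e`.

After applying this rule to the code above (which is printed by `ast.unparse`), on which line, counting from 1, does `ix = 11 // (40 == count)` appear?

Transformed code:
ix = 11 // (40 == count)
rate = 14 + 11 - j
ix = j // j - ix * count
if rate < j:
    j = rate
ix = ix + j * ix

1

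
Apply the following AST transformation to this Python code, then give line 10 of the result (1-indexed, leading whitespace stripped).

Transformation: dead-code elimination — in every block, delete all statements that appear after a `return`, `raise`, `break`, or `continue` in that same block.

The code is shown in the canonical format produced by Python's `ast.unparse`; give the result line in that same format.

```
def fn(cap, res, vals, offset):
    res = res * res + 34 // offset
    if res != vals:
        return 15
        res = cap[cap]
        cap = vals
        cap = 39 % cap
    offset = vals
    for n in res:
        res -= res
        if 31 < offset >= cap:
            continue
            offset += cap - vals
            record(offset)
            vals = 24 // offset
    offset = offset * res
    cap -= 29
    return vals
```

Transformed code:
def fn(cap, res, vals, offset):
    res = res * res + 34 // offset
    if res != vals:
        return 15
    offset = vals
    for n in res:
        res -= res
        if 31 < offset >= cap:
            continue
    offset = offset * res
    cap -= 29
    return vals

offset = offset * res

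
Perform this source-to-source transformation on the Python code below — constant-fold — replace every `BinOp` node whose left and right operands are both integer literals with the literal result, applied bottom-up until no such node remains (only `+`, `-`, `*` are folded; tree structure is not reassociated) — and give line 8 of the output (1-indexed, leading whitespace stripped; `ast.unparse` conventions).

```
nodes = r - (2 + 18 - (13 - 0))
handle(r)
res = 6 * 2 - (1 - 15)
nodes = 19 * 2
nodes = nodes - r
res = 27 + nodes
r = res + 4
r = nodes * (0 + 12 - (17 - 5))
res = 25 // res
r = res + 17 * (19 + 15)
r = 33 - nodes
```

Transformed code:
nodes = r - 7
handle(r)
res = 26
nodes = 38
nodes = nodes - r
res = 27 + nodes
r = res + 4
r = nodes * 0
res = 25 // res
r = res + 578
r = 33 - nodes

r = nodes * 0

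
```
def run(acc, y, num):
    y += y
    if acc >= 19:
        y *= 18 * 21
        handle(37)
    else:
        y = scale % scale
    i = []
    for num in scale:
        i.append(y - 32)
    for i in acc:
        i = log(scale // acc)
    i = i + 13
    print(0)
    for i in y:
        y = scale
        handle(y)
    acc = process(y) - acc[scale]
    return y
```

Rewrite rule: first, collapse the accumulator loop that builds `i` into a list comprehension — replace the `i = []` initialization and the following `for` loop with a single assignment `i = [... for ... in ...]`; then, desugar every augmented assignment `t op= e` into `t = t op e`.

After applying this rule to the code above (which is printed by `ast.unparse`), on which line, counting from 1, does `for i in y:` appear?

Transformed code:
def run(acc, y, num):
    y = y + y
    if acc >= 19:
        y = y * (18 * 21)
        handle(37)
    else:
        y = scale % scale
    i = [y - 32 for num in scale]
    for i in acc:
        i = log(scale // acc)
    i = i + 13
    print(0)
    for i in y:
        y = scale
        handle(y)
    acc = process(y) - acc[scale]
    return y

13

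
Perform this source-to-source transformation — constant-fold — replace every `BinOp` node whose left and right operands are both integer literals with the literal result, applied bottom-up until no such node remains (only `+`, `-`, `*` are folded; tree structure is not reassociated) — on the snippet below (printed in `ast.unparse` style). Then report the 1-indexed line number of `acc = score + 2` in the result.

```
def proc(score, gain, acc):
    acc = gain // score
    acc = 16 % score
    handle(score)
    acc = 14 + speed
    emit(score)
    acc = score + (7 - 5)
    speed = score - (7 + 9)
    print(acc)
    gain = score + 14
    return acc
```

7

Transformed code:
def proc(score, gain, acc):
    acc = gain // score
    acc = 16 % score
    handle(score)
    acc = 14 + speed
    emit(score)
    acc = score + 2
    speed = score - 16
    print(acc)
    gain = score + 14
    return acc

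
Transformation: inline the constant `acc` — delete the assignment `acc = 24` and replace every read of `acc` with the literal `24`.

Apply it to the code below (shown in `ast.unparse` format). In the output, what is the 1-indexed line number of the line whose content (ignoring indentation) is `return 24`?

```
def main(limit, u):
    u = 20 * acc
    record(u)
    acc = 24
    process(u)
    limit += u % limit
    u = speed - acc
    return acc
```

7

Transformed code:
def main(limit, u):
    u = 20 * 24
    record(u)
    process(u)
    limit += u % limit
    u = speed - 24
    return 24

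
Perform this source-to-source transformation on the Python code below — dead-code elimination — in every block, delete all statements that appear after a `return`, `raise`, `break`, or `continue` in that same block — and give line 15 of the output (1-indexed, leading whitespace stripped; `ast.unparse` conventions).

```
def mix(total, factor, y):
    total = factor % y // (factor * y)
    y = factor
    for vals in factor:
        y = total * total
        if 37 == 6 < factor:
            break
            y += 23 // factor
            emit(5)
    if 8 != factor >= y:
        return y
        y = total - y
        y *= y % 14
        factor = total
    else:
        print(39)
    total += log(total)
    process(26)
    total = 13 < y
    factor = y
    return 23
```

Transformed code:
def mix(total, factor, y):
    total = factor % y // (factor * y)
    y = factor
    for vals in factor:
        y = total * total
        if 37 == 6 < factor:
            break
    if 8 != factor >= y:
        return y
    else:
        print(39)
    total += log(total)
    process(26)
    total = 13 < y
    factor = y
    return 23

factor = y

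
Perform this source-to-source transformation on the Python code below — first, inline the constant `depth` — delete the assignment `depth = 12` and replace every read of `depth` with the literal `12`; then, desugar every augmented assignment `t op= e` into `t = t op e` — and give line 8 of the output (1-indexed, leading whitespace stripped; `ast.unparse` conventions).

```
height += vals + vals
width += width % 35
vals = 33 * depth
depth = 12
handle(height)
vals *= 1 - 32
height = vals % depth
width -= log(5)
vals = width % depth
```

vals = width % 12

Transformed code:
height = height + (vals + vals)
width = width + width % 35
vals = 33 * 12
handle(height)
vals = vals * (1 - 32)
height = vals % 12
width = width - log(5)
vals = width % 12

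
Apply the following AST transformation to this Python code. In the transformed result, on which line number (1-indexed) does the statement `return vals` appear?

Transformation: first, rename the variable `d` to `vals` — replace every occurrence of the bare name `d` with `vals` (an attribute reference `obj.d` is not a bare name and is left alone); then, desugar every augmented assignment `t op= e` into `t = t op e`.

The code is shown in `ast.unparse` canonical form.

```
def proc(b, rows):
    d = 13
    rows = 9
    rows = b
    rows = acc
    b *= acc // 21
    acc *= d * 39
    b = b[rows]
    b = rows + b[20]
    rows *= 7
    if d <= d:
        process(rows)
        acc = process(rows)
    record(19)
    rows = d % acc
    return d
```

Transformed code:
def proc(b, rows):
    vals = 13
    rows = 9
    rows = b
    rows = acc
    b = b * (acc // 21)
    acc = acc * (vals * 39)
    b = b[rows]
    b = rows + b[20]
    rows = rows * 7
    if vals <= vals:
        process(rows)
        acc = process(rows)
    record(19)
    rows = vals % acc
    return vals

16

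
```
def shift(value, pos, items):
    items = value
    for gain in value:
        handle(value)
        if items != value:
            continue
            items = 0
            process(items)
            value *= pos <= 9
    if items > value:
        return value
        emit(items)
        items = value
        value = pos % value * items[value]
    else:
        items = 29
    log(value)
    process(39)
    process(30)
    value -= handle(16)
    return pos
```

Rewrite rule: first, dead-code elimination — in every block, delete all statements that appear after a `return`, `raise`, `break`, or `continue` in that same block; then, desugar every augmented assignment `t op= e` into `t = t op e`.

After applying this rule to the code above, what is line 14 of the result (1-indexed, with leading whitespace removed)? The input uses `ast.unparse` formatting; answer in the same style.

Transformed code:
def shift(value, pos, items):
    items = value
    for gain in value:
        handle(value)
        if items != value:
            continue
    if items > value:
        return value
    else:
        items = 29
    log(value)
    process(39)
    process(30)
    value = value - handle(16)
    return pos

value = value - handle(16)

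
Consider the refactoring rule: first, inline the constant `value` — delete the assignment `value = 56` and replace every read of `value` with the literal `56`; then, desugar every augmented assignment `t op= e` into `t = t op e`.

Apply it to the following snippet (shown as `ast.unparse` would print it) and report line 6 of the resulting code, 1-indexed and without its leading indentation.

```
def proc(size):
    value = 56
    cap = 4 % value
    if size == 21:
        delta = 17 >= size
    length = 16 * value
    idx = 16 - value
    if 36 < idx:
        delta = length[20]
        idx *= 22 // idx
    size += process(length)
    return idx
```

idx = 16 - 56

Transformed code:
def proc(size):
    cap = 4 % 56
    if size == 21:
        delta = 17 >= size
    length = 16 * 56
    idx = 16 - 56
    if 36 < idx:
        delta = length[20]
        idx = idx * (22 // idx)
    size = size + process(length)
    return idx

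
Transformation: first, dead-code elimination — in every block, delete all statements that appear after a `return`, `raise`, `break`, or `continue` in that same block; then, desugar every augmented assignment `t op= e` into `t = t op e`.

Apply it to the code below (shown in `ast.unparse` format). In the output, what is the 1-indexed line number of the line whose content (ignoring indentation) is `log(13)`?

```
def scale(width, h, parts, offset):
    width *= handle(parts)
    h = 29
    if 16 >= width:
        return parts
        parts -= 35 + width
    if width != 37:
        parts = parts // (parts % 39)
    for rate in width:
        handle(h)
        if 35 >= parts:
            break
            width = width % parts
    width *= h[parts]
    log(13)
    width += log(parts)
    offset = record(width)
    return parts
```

13

Transformed code:
def scale(width, h, parts, offset):
    width = width * handle(parts)
    h = 29
    if 16 >= width:
        return parts
    if width != 37:
        parts = parts // (parts % 39)
    for rate in width:
        handle(h)
        if 35 >= parts:
            break
    width = width * h[parts]
    log(13)
    width = width + log(parts)
    offset = record(width)
    return parts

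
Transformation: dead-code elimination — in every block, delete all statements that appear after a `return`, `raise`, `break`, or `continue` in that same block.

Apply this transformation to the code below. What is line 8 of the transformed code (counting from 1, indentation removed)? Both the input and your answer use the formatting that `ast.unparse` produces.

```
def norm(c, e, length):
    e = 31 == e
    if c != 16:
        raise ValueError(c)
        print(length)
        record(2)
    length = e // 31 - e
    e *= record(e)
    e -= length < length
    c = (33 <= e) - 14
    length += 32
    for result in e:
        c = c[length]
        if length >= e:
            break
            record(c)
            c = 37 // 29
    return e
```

c = (33 <= e) - 14

Transformed code:
def norm(c, e, length):
    e = 31 == e
    if c != 16:
        raise ValueError(c)
    length = e // 31 - e
    e *= record(e)
    e -= length < length
    c = (33 <= e) - 14
    length += 32
    for result in e:
        c = c[length]
        if length >= e:
            break
    return e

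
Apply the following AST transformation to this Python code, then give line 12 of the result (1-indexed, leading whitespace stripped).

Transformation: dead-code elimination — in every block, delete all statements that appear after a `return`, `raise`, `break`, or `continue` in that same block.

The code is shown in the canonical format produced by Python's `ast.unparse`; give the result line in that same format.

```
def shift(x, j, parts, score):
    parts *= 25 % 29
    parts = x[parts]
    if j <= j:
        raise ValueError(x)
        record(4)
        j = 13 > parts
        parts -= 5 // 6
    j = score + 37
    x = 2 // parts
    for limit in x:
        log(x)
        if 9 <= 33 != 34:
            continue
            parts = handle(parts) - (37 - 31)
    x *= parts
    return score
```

Transformed code:
def shift(x, j, parts, score):
    parts *= 25 % 29
    parts = x[parts]
    if j <= j:
        raise ValueError(x)
    j = score + 37
    x = 2 // parts
    for limit in x:
        log(x)
        if 9 <= 33 != 34:
            continue
    x *= parts
    return score

x *= parts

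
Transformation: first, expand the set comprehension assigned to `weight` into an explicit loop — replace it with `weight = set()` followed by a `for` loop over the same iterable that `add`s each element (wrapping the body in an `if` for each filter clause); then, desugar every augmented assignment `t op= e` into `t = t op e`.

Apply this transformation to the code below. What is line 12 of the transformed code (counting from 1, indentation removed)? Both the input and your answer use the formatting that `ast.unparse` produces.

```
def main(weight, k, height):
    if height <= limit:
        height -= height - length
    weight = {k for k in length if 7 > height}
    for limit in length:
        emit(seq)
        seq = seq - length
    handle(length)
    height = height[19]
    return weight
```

Transformed code:
def main(weight, k, height):
    if height <= limit:
        height = height - (height - length)
    weight = set()
    for k in length:
        if 7 > height:
            weight.add(k)
    for limit in length:
        emit(seq)
        seq = seq - length
    handle(length)
    height = height[19]
    return weight

height = height[19]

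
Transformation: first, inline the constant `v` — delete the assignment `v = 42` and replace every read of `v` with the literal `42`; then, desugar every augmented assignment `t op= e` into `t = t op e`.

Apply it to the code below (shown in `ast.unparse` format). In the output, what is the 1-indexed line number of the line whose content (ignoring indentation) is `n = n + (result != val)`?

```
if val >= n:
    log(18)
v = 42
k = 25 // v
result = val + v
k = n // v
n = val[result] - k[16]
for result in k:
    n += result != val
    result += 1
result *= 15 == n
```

8

Transformed code:
if val >= n:
    log(18)
k = 25 // 42
result = val + 42
k = n // 42
n = val[result] - k[16]
for result in k:
    n = n + (result != val)
    result = result + 1
result = result * (15 == n)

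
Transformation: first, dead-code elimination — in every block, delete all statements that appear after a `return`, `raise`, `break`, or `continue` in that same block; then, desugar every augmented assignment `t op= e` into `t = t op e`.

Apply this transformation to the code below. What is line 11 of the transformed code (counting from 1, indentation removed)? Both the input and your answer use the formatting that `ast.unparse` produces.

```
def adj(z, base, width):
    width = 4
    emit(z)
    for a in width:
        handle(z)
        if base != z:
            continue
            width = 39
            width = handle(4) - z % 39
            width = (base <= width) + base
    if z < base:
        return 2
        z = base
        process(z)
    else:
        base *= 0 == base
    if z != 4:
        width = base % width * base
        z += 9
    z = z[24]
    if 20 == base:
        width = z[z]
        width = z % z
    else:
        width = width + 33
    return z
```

base = base * (0 == base)

Transformed code:
def adj(z, base, width):
    width = 4
    emit(z)
    for a in width:
        handle(z)
        if base != z:
            continue
    if z < base:
        return 2
    else:
        base = base * (0 == base)
    if z != 4:
        width = base % width * base
        z = z + 9
    z = z[24]
    if 20 == base:
        width = z[z]
        width = z % z
    else:
        width = width + 33
    return z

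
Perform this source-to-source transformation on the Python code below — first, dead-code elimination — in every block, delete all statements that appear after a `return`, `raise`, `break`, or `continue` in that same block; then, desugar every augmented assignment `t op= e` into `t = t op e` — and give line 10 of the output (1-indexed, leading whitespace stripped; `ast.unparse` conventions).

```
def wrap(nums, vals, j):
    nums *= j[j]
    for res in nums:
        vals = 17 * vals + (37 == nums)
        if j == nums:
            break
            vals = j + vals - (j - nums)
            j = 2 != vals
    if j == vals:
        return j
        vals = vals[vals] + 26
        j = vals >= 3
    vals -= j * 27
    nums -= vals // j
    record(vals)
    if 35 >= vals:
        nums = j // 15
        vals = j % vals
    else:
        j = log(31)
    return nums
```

nums = nums - vals // j

Transformed code:
def wrap(nums, vals, j):
    nums = nums * j[j]
    for res in nums:
        vals = 17 * vals + (37 == nums)
        if j == nums:
            break
    if j == vals:
        return j
    vals = vals - j * 27
    nums = nums - vals // j
    record(vals)
    if 35 >= vals:
        nums = j // 15
        vals = j % vals
    else:
        j = log(31)
    return nums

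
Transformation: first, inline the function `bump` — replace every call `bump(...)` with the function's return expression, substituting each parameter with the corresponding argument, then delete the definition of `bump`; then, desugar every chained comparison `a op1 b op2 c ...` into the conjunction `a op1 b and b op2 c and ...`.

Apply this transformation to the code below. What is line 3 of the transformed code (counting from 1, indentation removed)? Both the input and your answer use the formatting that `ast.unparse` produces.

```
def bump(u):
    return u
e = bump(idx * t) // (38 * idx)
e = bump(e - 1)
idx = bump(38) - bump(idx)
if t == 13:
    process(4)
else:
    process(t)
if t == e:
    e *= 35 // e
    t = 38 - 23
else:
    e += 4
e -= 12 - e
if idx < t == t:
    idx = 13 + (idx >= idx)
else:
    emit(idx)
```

idx = 38 - idx

Transformed code:
e = idx * t // (38 * idx)
e = e - 1
idx = 38 - idx
if t == 13:
    process(4)
else:
    process(t)
if t == e:
    e *= 35 // e
    t = 38 - 23
else:
    e += 4
e -= 12 - e
if idx < t and t == t:
    idx = 13 + (idx >= idx)
else:
    emit(idx)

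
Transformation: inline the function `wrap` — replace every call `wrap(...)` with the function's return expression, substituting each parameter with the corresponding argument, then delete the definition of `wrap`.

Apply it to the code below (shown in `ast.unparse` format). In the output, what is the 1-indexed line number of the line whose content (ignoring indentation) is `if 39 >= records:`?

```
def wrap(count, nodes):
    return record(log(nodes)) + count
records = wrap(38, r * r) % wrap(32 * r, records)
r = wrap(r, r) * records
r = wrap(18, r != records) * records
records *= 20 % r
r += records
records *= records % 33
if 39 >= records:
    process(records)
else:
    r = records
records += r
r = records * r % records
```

7

Transformed code:
records = (record(log(r * r)) + 38) % (record(log(records)) + 32 * r)
r = (record(log(r)) + r) * records
r = (record(log(r != records)) + 18) * records
records *= 20 % r
r += records
records *= records % 33
if 39 >= records:
    process(records)
else:
    r = records
records += r
r = records * r % records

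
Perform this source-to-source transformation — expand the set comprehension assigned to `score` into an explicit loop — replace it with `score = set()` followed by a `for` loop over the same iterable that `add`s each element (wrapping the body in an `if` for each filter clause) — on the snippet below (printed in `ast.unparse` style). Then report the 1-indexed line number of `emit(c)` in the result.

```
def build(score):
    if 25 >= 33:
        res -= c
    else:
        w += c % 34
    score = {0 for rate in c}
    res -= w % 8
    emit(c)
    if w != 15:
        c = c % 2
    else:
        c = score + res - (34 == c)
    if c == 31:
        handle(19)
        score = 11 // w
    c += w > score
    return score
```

Transformed code:
def build(score):
    if 25 >= 33:
        res -= c
    else:
        w += c % 34
    score = set()
    for rate in c:
        score.add(0)
    res -= w % 8
    emit(c)
    if w != 15:
        c = c % 2
    else:
        c = score + res - (34 == c)
    if c == 31:
        handle(19)
        score = 11 // w
    c += w > score
    return score

10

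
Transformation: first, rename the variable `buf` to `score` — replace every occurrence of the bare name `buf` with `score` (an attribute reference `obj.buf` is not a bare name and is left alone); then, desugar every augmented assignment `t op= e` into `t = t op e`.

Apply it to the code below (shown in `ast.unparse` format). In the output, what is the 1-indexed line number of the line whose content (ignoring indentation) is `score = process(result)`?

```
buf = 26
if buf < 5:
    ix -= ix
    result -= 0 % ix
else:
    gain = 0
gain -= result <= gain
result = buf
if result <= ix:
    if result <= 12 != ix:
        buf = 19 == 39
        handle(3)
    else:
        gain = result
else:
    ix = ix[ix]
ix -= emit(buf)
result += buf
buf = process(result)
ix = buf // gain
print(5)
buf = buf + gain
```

Transformed code:
score = 26
if score < 5:
    ix = ix - ix
    result = result - 0 % ix
else:
    gain = 0
gain = gain - (result <= gain)
result = score
if result <= ix:
    if result <= 12 != ix:
        score = 19 == 39
        handle(3)
    else:
        gain = result
else:
    ix = ix[ix]
ix = ix - emit(score)
result = result + score
score = process(result)
ix = score // gain
print(5)
score = score + gain

19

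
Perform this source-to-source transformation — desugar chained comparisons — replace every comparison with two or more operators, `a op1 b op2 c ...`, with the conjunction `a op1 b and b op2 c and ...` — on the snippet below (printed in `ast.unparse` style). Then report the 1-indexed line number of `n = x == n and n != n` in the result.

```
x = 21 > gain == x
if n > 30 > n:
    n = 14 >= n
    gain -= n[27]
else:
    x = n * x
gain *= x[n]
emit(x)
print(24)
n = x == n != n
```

10

Transformed code:
x = 21 > gain and gain == x
if n > 30 and 30 > n:
    n = 14 >= n
    gain -= n[27]
else:
    x = n * x
gain *= x[n]
emit(x)
print(24)
n = x == n and n != n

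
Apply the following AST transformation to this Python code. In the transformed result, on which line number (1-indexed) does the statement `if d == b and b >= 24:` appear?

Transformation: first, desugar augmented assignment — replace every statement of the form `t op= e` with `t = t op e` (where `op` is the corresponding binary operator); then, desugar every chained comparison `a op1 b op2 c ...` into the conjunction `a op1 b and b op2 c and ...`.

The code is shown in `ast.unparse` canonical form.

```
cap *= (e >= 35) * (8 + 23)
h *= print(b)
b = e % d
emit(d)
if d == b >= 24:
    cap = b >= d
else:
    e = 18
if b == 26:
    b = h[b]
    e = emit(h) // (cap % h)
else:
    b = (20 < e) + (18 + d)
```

5

Transformed code:
cap = cap * ((e >= 35) * (8 + 23))
h = h * print(b)
b = e % d
emit(d)
if d == b and b >= 24:
    cap = b >= d
else:
    e = 18
if b == 26:
    b = h[b]
    e = emit(h) // (cap % h)
else:
    b = (20 < e) + (18 + d)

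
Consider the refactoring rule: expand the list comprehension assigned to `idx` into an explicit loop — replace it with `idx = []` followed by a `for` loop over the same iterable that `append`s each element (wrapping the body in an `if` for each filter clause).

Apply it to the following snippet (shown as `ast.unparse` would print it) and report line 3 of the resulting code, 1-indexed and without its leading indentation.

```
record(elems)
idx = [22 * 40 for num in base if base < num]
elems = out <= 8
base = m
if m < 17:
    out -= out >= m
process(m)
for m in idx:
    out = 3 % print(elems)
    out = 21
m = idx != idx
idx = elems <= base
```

for num in base:

Transformed code:
record(elems)
idx = []
for num in base:
    if base < num:
        idx.append(22 * 40)
elems = out <= 8
base = m
if m < 17:
    out -= out >= m
process(m)
for m in idx:
    out = 3 % print(elems)
    out = 21
m = idx != idx
idx = elems <= base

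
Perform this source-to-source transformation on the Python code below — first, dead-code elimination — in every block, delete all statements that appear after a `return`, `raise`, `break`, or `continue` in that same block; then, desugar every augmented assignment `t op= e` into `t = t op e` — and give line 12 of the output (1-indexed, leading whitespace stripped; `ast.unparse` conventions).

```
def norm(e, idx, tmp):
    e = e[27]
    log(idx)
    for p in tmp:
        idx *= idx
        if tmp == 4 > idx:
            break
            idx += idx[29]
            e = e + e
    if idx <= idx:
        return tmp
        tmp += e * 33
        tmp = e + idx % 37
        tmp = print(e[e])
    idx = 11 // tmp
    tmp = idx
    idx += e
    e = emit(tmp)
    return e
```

Transformed code:
def norm(e, idx, tmp):
    e = e[27]
    log(idx)
    for p in tmp:
        idx = idx * idx
        if tmp == 4 > idx:
            break
    if idx <= idx:
        return tmp
    idx = 11 // tmp
    tmp = idx
    idx = idx + e
    e = emit(tmp)
    return e

idx = idx + e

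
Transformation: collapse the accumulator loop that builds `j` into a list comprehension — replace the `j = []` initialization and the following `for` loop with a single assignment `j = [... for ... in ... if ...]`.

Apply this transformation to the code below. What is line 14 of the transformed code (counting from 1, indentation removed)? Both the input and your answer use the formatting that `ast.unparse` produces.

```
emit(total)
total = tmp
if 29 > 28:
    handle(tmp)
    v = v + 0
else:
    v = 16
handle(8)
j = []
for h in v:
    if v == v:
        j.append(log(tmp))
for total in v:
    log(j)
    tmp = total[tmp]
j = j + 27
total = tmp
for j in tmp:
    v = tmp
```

Transformed code:
emit(total)
total = tmp
if 29 > 28:
    handle(tmp)
    v = v + 0
else:
    v = 16
handle(8)
j = [log(tmp) for h in v if v == v]
for total in v:
    log(j)
    tmp = total[tmp]
j = j + 27
total = tmp
for j in tmp:
    v = tmp

total = tmp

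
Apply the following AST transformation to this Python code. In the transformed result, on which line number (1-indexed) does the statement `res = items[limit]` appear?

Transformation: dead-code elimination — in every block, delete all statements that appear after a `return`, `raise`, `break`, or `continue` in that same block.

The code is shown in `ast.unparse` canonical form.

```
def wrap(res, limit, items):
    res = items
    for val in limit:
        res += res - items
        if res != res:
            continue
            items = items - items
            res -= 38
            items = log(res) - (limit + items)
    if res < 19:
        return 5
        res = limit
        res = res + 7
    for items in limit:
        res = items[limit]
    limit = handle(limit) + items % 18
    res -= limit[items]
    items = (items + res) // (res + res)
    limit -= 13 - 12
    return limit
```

Transformed code:
def wrap(res, limit, items):
    res = items
    for val in limit:
        res += res - items
        if res != res:
            continue
    if res < 19:
        return 5
    for items in limit:
        res = items[limit]
    limit = handle(limit) + items % 18
    res -= limit[items]
    items = (items + res) // (res + res)
    limit -= 13 - 12
    return limit

10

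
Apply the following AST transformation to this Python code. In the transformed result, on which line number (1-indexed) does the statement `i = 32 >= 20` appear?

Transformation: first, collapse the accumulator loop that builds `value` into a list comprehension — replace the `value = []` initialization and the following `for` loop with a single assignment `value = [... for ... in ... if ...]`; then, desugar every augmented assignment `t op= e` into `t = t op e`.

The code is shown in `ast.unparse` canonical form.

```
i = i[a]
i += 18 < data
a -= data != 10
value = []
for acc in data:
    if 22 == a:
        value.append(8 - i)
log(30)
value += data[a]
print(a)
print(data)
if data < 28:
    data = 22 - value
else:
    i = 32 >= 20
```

Transformed code:
i = i[a]
i = i + (18 < data)
a = a - (data != 10)
value = [8 - i for acc in data if 22 == a]
log(30)
value = value + data[a]
print(a)
print(data)
if data < 28:
    data = 22 - value
else:
    i = 32 >= 20

12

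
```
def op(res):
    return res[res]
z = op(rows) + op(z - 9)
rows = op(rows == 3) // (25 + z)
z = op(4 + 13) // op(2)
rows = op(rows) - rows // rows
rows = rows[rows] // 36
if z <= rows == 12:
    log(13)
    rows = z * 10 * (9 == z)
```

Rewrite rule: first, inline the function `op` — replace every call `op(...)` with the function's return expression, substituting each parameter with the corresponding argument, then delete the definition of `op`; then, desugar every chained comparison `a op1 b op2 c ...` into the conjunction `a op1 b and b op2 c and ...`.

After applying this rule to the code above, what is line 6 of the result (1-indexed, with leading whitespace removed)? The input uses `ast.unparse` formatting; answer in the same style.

Transformed code:
z = rows[rows] + (z - 9)[z - 9]
rows = (rows == 3)[rows == 3] // (25 + z)
z = (4 + 13)[4 + 13] // 2[2]
rows = rows[rows] - rows // rows
rows = rows[rows] // 36
if z <= rows and rows == 12:
    log(13)
    rows = z * 10 * (9 == z)

if z <= rows and rows == 12:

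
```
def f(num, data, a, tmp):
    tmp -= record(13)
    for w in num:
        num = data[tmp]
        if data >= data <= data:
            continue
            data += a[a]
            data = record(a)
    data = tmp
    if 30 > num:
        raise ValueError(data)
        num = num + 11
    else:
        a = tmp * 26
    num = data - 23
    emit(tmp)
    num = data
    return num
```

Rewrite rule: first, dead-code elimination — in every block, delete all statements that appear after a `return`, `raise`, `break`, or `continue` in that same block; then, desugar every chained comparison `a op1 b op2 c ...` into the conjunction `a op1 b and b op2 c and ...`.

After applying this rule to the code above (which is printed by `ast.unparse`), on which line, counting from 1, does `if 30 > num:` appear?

Transformed code:
def f(num, data, a, tmp):
    tmp -= record(13)
    for w in num:
        num = data[tmp]
        if data >= data and data <= data:
            continue
    data = tmp
    if 30 > num:
        raise ValueError(data)
    else:
        a = tmp * 26
    num = data - 23
    emit(tmp)
    num = data
    return num

8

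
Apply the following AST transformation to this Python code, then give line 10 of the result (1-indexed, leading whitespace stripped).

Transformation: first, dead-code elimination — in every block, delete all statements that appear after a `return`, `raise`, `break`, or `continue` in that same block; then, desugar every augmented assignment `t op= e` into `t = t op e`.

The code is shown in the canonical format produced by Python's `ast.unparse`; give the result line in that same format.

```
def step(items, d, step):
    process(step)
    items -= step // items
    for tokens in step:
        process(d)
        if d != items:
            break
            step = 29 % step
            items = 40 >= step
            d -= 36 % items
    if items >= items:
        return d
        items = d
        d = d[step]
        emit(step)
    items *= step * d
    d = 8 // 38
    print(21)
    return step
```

Transformed code:
def step(items, d, step):
    process(step)
    items = items - step // items
    for tokens in step:
        process(d)
        if d != items:
            break
    if items >= items:
        return d
    items = items * (step * d)
    d = 8 // 38
    print(21)
    return step

items = items * (step * d)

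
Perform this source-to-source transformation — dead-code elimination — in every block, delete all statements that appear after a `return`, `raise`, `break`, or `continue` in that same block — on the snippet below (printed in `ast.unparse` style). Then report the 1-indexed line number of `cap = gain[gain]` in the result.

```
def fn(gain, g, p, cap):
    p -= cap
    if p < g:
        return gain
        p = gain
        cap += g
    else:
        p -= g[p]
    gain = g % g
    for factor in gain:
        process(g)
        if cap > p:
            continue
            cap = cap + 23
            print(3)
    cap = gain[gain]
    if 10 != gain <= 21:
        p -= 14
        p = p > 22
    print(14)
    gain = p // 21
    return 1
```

Transformed code:
def fn(gain, g, p, cap):
    p -= cap
    if p < g:
        return gain
    else:
        p -= g[p]
    gain = g % g
    for factor in gain:
        process(g)
        if cap > p:
            continue
    cap = gain[gain]
    if 10 != gain <= 21:
        p -= 14
        p = p > 22
    print(14)
    gain = p // 21
    return 1

12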